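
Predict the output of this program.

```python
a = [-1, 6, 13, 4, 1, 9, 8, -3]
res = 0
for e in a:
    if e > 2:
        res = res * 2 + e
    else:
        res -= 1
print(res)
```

e=-1: not >2, res = 0-1 = -1
e=6: >2, res = (-1)*2+6 = 4
e=13: >2, res = 4*2+13 = 21
e=4: >2, res = 21*2+4 = 46
e=1: not >2, res = 46-1 = 45
e=9: >2, res = 45*2+9 = 99
e=8: >2, res = 99*2+8 = 206
e=-3: not >2, res = 206-1 = 205

205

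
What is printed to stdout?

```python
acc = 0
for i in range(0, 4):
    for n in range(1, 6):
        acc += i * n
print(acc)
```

i=0,n=1: acc = 0+0 = 0
i=0,n=2: acc = 0+0 = 0
i=0,n=3: acc = 0+0 = 0
i=0,n=4: acc = 0+0 = 0
i=0,n=5: acc = 0+0 = 0
i=1,n=1: acc = 0+1 = 1
i=1,n=2: acc = 1+2 = 3
i=1,n=3: acc = 3+3 = 6
i=1,n=4: acc = 6+4 = 10
i=1,n=5: acc = 10+5 = 15
i=2,n=1: acc = 15+2 = 17
i=2,n=2: acc = 17+4 = 21
i=2,n=3: acc = 21+6 = 27
i=2,n=4: acc = 27+8 = 35
i=2,n=5: acc = 35+10 = 45
i=3,n=1: acc = 45+3 = 48
i=3,n=2: acc = 48+6 = 54
i=3,n=3: acc = 54+9 = 63
i=3,n=4: acc = 63+12 = 75
i=3,n=5: acc = 75+15 = 90

90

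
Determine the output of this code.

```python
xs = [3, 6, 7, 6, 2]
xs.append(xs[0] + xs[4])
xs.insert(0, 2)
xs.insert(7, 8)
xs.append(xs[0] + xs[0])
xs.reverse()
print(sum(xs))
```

append xs[0]+xs[4] = 3+2 = 5 → [3, 6, 7, 6, 2, 5]
insert 2 at 0 → [2, 3, 6, 7, 6, 2, 5]
insert 8 at 7 → [2, 3, 6, 7, 6, 2, 5, 8]
append xs[0]+xs[0] = 2+2 = 4 → [2, 3, 6, 7, 6, 2, 5, 8, 4]
reverse → [4, 8, 5, 2, 6, 7, 6, 3, 2]
sum = 43

43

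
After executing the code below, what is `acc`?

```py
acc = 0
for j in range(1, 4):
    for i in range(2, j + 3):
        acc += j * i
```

j=1,i=2: acc = 0+2 = 2
j=1,i=3: acc = 2+3 = 5
j=2,i=2: acc = 5+4 = 9
j=2,i=3: acc = 9+6 = 15
j=2,i=4: acc = 15+8 = 23
j=3,i=2: acc = 23+6 = 29
j=3,i=3: acc = 29+9 = 38
j=3,i=4: acc = 38+12 = 50
j=3,i=5: acc = 50+15 = 65

65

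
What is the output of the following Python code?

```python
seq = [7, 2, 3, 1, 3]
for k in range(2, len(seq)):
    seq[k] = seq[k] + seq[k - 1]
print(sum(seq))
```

k=2: seq[2] = 3+2 = 5 → [7, 2, 5, 1, 3]
k=3: seq[3] = 1+5 = 6 → [7, 2, 5, 6, 3]
k=4: seq[4] = 3+6 = 9 → [7, 2, 5, 6, 9]
sum = 29

29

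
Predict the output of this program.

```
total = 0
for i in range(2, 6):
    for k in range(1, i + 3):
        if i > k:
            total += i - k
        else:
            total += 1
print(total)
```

i=2,k=1: 2>1, total = 0+1 = 1
i=2,k=2: not 2>2, total = 1+1 = 2
i=2,k=3: not 2>3, total = 2+1 = 3
i=2,k=4: not 2>4, total = 3+1 = 4
i=3,k=1: 3>1, total = 4+2 = 6
i=3,k=2: 3>2, total = 6+1 = 7
i=3,k=3: not 3>3, total = 7+1 = 8
i=3,k=4: not 3>4, total = 8+1 = 9
i=3,k=5: not 3>5, total = 9+1 = 10
i=4,k=1: 4>1, total = 10+3 = 13
i=4,k=2: 4>2, total = 13+2 = 15
i=4,k=3: 4>3, total = 15+1 = 16
i=4,k=4: not 4>4, total = 16+1 = 17
i=4,k=5: not 4>5, total = 17+1 = 18
i=4,k=6: not 4>6, total = 18+1 = 19
i=5,k=1: 5>1, total = 19+4 = 23
i=5,k=2: 5>2, total = 23+3 = 26
i=5,k=3: 5>3, total = 26+2 = 28
i=5,k=4: 5>4, total = 28+1 = 29
i=5,k=5: not 5>5, total = 29+1 = 30
i=5,k=6: not 5>6, total = 30+1 = 31
i=5,k=7: not 5>7, total = 31+1 = 32

32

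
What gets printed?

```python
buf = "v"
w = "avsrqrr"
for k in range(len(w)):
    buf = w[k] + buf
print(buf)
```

rrqrsvav

k=0: prepend 'a' → 'av'
k=1: prepend 'v' → 'vav'
k=2: prepend 's' → 'svav'
k=3: prepend 'r' → 'rsvav'
k=4: prepend 'q' → 'qrsvav'
k=5: prepend 'r' → 'rqrsvav'
k=6: prepend 'r' → 'rrqrsvav'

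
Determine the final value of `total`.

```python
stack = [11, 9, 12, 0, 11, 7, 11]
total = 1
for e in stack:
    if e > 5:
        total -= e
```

e=11: >5, total = 1-11 = -10
e=9: >5, total = (-10)-9 = -19
e=12: >5, total = (-19)-12 = -31
e=0: not >5
e=11: >5, total = (-31)-11 = -42
e=7: >5, total = (-42)-7 = -49
e=11: >5, total = (-49)-11 = -60

-60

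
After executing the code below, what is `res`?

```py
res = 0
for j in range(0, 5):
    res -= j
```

-10

j=0: res = 0-0 = 0
j=1: res = 0-1 = -1
j=2: res = (-1)-2 = -3
j=3: res = (-3)-3 = -6
j=4: res = (-6)-4 = -10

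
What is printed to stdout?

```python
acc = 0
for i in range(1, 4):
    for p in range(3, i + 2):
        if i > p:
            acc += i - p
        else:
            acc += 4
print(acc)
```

12

i=2,p=3: not 2>3, acc = 0+4 = 4
i=3,p=3: not 3>3, acc = 4+4 = 8
i=3,p=4: not 3>4, acc = 8+4 = 12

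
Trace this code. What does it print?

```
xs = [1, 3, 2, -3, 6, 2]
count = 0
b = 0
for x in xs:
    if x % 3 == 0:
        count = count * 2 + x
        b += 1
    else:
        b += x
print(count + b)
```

x=1: not %3==0; b=1
x=3: %3==0, count = 0*2+3 = 3; b=2
x=2: not %3==0; b=4
x=-3: %3==0, count = 3*2+(-3) = 3; b=5
x=6: %3==0, count = 3*2+6 = 12; b=6
x=2: not %3==0; b=8
count+b = 12+8 = 20

20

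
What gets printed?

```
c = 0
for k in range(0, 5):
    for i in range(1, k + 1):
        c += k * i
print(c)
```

65

k=1,i=1: c = 0+1 = 1
k=2,i=1: c = 1+2 = 3
k=2,i=2: c = 3+4 = 7
k=3,i=1: c = 7+3 = 10
k=3,i=2: c = 10+6 = 16
k=3,i=3: c = 16+9 = 25
k=4,i=1: c = 25+4 = 29
k=4,i=2: c = 29+8 = 37
k=4,i=3: c = 37+12 = 49
k=4,i=4: c = 49+16 = 65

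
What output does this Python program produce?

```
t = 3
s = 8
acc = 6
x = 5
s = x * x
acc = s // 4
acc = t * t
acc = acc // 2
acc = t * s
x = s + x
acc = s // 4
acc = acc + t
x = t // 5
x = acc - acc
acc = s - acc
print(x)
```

0

s = 5*5 = 25
acc = 25//4 = 6
acc = 3*3 = 9
acc = 9//2 = 4
acc = 3*25 = 75
x = 25+5 = 30
acc = 25//4 = 6
acc = 6+3 = 9
x = 3//5 = 0
x = 9-9 = 0
acc = 25-9 = 16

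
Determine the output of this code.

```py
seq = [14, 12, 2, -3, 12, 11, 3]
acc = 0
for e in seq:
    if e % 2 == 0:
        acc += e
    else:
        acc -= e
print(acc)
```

29

e=14: even, acc = 0+14 = 14
e=12: even, acc = 14+12 = 26
e=2: even, acc = 26+2 = 28
e=-3: not even, acc = 28-(-3) = 31
e=12: even, acc = 31+12 = 43
e=11: not even, acc = 43-11 = 32
e=3: not even, acc = 32-3 = 29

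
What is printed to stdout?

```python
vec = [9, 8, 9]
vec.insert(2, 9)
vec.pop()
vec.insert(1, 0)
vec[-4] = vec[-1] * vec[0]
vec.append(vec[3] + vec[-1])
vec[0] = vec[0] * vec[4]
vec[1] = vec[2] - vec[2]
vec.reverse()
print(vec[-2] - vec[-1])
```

insert 9 at 2 → [9, 8, 9, 9]
pop() removes 9 → [9, 8, 9]
insert 0 at 1 → [9, 0, 8, 9]
vec[-4] = vec[-1]*vec[0] = 9*9 = 81 → [81, 0, 8, 9]
append vec[3]+vec[-1] = 9+9 = 18 → [81, 0, 8, 9, 18]
vec[0] = vec[0]*vec[4] = 81*18 = 1458 → [1458, 0, 8, 9, 18]
vec[1] = vec[2]-vec[2] = 8-8 = 0 → [1458, 0, 8, 9, 18]
reverse → [18, 9, 8, 0, 1458]
vec[-2]-vec[-1] = 0-1458 = -1458

-1458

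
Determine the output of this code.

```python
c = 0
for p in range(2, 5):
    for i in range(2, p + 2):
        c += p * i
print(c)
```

93

p=2,i=2: c = 0+4 = 4
p=2,i=3: c = 4+6 = 10
p=3,i=2: c = 10+6 = 16
p=3,i=3: c = 16+9 = 25
p=3,i=4: c = 25+12 = 37
p=4,i=2: c = 37+8 = 45
p=4,i=3: c = 45+12 = 57
p=4,i=4: c = 57+16 = 73
p=4,i=5: c = 73+20 = 93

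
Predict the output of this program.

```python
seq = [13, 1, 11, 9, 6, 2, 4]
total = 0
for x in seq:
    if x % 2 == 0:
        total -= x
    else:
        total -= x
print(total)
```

x=13: not even, total = 0-13 = -13
x=1: not even, total = (-13)-1 = -14
x=11: not even, total = (-14)-11 = -25
x=9: not even, total = (-25)-9 = -34
x=6: even, total = (-34)-6 = -40
x=2: even, total = (-40)-2 = -42
x=4: even, total = (-42)-4 = -46

-46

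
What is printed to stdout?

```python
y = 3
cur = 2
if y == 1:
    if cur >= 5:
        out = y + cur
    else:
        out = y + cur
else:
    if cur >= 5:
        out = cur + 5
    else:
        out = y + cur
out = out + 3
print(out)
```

8

y=3, cur=2
y == 1 is False; cur >= 5 is False
→ out = y + cur = 5
out = 5+3 = 8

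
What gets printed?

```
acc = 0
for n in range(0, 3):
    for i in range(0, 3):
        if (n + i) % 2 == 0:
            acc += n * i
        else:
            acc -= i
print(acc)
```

1

n=0,i=0: even sum, acc = 0+0 = 0
n=0,i=1: odd sum, acc = 0-1 = -1
n=0,i=2: even sum, acc = (-1)+0 = -1
n=1,i=0: odd sum, acc = (-1)-0 = -1
n=1,i=1: even sum, acc = (-1)+1 = 0
n=1,i=2: odd sum, acc = 0-2 = -2
n=2,i=0: even sum, acc = (-2)+0 = -2
n=2,i=1: odd sum, acc = (-2)-1 = -3
n=2,i=2: even sum, acc = (-3)+4 = 1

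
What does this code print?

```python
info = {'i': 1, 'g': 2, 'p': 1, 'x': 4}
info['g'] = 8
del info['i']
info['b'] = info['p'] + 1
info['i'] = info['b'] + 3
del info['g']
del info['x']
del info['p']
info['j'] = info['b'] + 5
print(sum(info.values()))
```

info['g'] = 8 → {'i': 1, 'g': 8, 'p': 1, 'x': 4}
del 'i' → {'g': 8, 'p': 1, 'x': 4}
info['b'] = info['p']+1 = 2 → {'g': 8, 'p': 1, 'x': 4, 'b': 2}
info['i'] = info['b']+3 = 5 → {'g': 8, 'p': 1, 'x': 4, 'b': 2, 'i': 5}
del 'g' → {'p': 1, 'x': 4, 'b': 2, 'i': 5}
del 'x' → {'p': 1, 'b': 2, 'i': 5}
del 'p' → {'b': 2, 'i': 5}
info['j'] = info['b']+5 = 7 → {'b': 2, 'i': 5, 'j': 7}
sum of values = 14

14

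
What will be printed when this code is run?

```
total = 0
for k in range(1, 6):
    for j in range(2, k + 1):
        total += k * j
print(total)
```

125

k=2,j=2: total = 0+4 = 4
k=3,j=2: total = 4+6 = 10
k=3,j=3: total = 10+9 = 19
k=4,j=2: total = 19+8 = 27
k=4,j=3: total = 27+12 = 39
k=4,j=4: total = 39+16 = 55
k=5,j=2: total = 55+10 = 65
k=5,j=3: total = 65+15 = 80
k=5,j=4: total = 80+20 = 100
k=5,j=5: total = 100+25 = 125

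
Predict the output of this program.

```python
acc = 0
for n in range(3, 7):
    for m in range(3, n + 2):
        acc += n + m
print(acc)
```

130

n=3,m=3: acc = 0+6 = 6
n=3,m=4: acc = 6+7 = 13
n=4,m=3: acc = 13+7 = 20
n=4,m=4: acc = 20+8 = 28
n=4,m=5: acc = 28+9 = 37
n=5,m=3: acc = 37+8 = 45
n=5,m=4: acc = 45+9 = 54
n=5,m=5: acc = 54+10 = 64
n=5,m=6: acc = 64+11 = 75
n=6,m=3: acc = 75+9 = 84
n=6,m=4: acc = 84+10 = 94
n=6,m=5: acc = 94+11 = 105
n=6,m=6: acc = 105+12 = 117
n=6,m=7: acc = 117+13 = 130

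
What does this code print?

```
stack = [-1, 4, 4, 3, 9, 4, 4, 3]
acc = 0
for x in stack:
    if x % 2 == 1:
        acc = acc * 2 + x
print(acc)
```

x=-1: odd, acc = 0*2+(-1) = -1
x=4: not odd
x=4: not odd
x=3: odd, acc = (-1)*2+3 = 1
x=9: odd, acc = 1*2+9 = 11
x=4: not odd
x=4: not odd
x=3: odd, acc = 11*2+3 = 25

25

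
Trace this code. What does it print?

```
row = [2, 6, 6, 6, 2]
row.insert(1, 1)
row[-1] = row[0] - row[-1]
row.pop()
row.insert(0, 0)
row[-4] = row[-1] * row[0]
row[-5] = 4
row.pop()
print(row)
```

[0, 4, 0, 6, 6]

insert 1 at 1 → [2, 1, 6, 6, 6, 2]
row[-1] = row[0]-row[-1] = 2-2 = 0 → [2, 1, 6, 6, 6, 0]
pop() removes 0 → [2, 1, 6, 6, 6]
insert 0 at 0 → [0, 2, 1, 6, 6, 6]
row[-4] = row[-1]*row[0] = 6*0 = 0 → [0, 2, 0, 6, 6, 6]
row[-5] = 4 → [0, 4, 0, 6, 6, 6]
pop() removes 6 → [0, 4, 0, 6, 6]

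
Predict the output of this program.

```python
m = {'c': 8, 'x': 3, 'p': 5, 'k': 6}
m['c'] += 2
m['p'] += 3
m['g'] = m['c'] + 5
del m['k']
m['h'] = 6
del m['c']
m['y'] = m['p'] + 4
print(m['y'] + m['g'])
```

m['c'] = 8+2 = 10 → {'c': 10, 'x': 3, 'p': 5, 'k': 6}
m['p'] = 5+3 = 8 → {'c': 10, 'x': 3, 'p': 8, 'k': 6}
m['g'] = m['c']+5 = 15 → {'c': 10, 'x': 3, 'p': 8, 'k': 6, 'g': 15}
del 'k' → {'c': 10, 'x': 3, 'p': 8, 'g': 15}
m['h'] = 6 → {'c': 10, 'x': 3, 'p': 8, 'g': 15, 'h': 6}
del 'c' → {'x': 3, 'p': 8, 'g': 15, 'h': 6}
m['y'] = m['p']+4 = 12 → {'x': 3, 'p': 8, 'g': 15, 'h': 6, 'y': 12}
m['y']+m['g'] = 12+15 = 27

27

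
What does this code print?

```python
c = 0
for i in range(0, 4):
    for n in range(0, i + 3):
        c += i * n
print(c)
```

71

i=0,n=0: c = 0+0 = 0
i=0,n=1: c = 0+0 = 0
i=0,n=2: c = 0+0 = 0
i=1,n=0: c = 0+0 = 0
i=1,n=1: c = 0+1 = 1
i=1,n=2: c = 1+2 = 3
i=1,n=3: c = 3+3 = 6
i=2,n=0: c = 6+0 = 6
i=2,n=1: c = 6+2 = 8
i=2,n=2: c = 8+4 = 12
i=2,n=3: c = 12+6 = 18
i=2,n=4: c = 18+8 = 26
i=3,n=0: c = 26+0 = 26
i=3,n=1: c = 26+3 = 29
i=3,n=2: c = 29+6 = 35
i=3,n=3: c = 35+9 = 44
i=3,n=4: c = 44+12 = 56
i=3,n=5: c = 56+15 = 71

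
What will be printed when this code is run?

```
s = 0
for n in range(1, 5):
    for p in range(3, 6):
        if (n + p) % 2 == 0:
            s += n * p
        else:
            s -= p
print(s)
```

32

n=1,p=3: even sum, s = 0+3 = 3
n=1,p=4: odd sum, s = 3-4 = -1
n=1,p=5: even sum, s = (-1)+5 = 4
n=2,p=3: odd sum, s = 4-3 = 1
n=2,p=4: even sum, s = 1+8 = 9
n=2,p=5: odd sum, s = 9-5 = 4
n=3,p=3: even sum, s = 4+9 = 13
n=3,p=4: odd sum, s = 13-4 = 9
n=3,p=5: even sum, s = 9+15 = 24
n=4,p=3: odd sum, s = 24-3 = 21
n=4,p=4: even sum, s = 21+16 = 37
n=4,p=5: odd sum, s = 37-5 = 32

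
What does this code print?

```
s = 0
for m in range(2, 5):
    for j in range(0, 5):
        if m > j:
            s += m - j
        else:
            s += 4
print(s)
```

43

m=2,j=0: 2>0, s = 0+2 = 2
m=2,j=1: 2>1, s = 2+1 = 3
m=2,j=2: not 2>2, s = 3+4 = 7
m=2,j=3: not 2>3, s = 7+4 = 11
m=2,j=4: not 2>4, s = 11+4 = 15
m=3,j=0: 3>0, s = 15+3 = 18
m=3,j=1: 3>1, s = 18+2 = 20
m=3,j=2: 3>2, s = 20+1 = 21
m=3,j=3: not 3>3, s = 21+4 = 25
m=3,j=4: not 3>4, s = 25+4 = 29
m=4,j=0: 4>0, s = 29+4 = 33
m=4,j=1: 4>1, s = 33+3 = 36
m=4,j=2: 4>2, s = 36+2 = 38
m=4,j=3: 4>3, s = 38+1 = 39
m=4,j=4: not 4>4, s = 39+4 = 43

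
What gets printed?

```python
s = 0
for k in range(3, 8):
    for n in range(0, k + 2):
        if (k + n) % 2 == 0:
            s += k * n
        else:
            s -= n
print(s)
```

202

k=3,n=0: odd sum, s = 0-0 = 0
k=3,n=1: even sum, s = 0+3 = 3
k=3,n=2: odd sum, s = 3-2 = 1
k=3,n=3: even sum, s = 1+9 = 10
k=3,n=4: odd sum, s = 10-4 = 6
k=4,n=0: even sum, s = 6+0 = 6
k=4,n=1: odd sum, s = 6-1 = 5
k=4,n=2: even sum, s = 5+8 = 13
k=4,n=3: odd sum, s = 13-3 = 10
k=4,n=4: even sum, s = 10+16 = 26
k=4,n=5: odd sum, s = 26-5 = 21
k=5,n=0: odd sum, s = 21-0 = 21
k=5,n=1: even sum, s = 21+5 = 26
k=5,n=2: odd sum, s = 26-2 = 24
k=5,n=3: even sum, s = 24+15 = 39
k=5,n=4: odd sum, s = 39-4 = 35
k=5,n=5: even sum, s = 35+25 = 60
k=5,n=6: odd sum, s = 60-6 = 54
k=6,n=0: even sum, s = 54+0 = 54
k=6,n=1: odd sum, s = 54-1 = 53
k=6,n=2: even sum, s = 53+12 = 65
k=6,n=3: odd sum, s = 65-3 = 62
k=6,n=4: even sum, s = 62+24 = 86
k=6,n=5: odd sum, s = 86-5 = 81
k=6,n=6: even sum, s = 81+36 = 117
k=6,n=7: odd sum, s = 117-7 = 110
k=7,n=0: odd sum, s = 110-0 = 110
k=7,n=1: even sum, s = 110+7 = 117
k=7,n=2: odd sum, s = 117-2 = 115
k=7,n=3: even sum, s = 115+21 = 136
k=7,n=4: odd sum, s = 136-4 = 132
k=7,n=5: even sum, s = 132+35 = 167
k=7,n=6: odd sum, s = 167-6 = 161
k=7,n=7: even sum, s = 161+49 = 210
k=7,n=8: odd sum, s = 210-8 = 202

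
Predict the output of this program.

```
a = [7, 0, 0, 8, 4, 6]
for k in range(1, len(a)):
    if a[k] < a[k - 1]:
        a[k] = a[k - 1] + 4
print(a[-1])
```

k=1: 0<7, a[1] = 7+4 = 11 → [7, 11, 0, 8, 4, 6]
k=2: 0<11, a[2] = 11+4 = 15 → [7, 11, 15, 8, 4, 6]
k=3: 8<15, a[3] = 15+4 = 19 → [7, 11, 15, 19, 4, 6]
k=4: 4<19, a[4] = 19+4 = 23 → [7, 11, 15, 19, 23, 6]
k=5: 6<23, a[5] = 23+4 = 27 → [7, 11, 15, 19, 23, 27]

27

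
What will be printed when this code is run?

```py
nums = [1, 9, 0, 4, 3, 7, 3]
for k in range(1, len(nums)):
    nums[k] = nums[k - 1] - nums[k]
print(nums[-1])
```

-25

k=1: nums[1] = 1-9 = -8 → [1, -8, 0, 4, 3, 7, 3]
k=2: nums[2] = (-8)-0 = -8 → [1, -8, -8, 4, 3, 7, 3]
k=3: nums[3] = (-8)-4 = -12 → [1, -8, -8, -12, 3, 7, 3]
k=4: nums[4] = (-12)-3 = -15 → [1, -8, -8, -12, -15, 7, 3]
k=5: nums[5] = (-15)-7 = -22 → [1, -8, -8, -12, -15, -22, 3]
k=6: nums[6] = (-22)-3 = -25 → [1, -8, -8, -12, -15, -22, -25]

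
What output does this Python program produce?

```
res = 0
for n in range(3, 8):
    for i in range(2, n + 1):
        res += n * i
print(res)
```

430

n=3,i=2: res = 0+6 = 6
n=3,i=3: res = 6+9 = 15
n=4,i=2: res = 15+8 = 23
n=4,i=3: res = 23+12 = 35
n=4,i=4: res = 35+16 = 51
n=5,i=2: res = 51+10 = 61
n=5,i=3: res = 61+15 = 76
n=5,i=4: res = 76+20 = 96
n=5,i=5: res = 96+25 = 121
n=6,i=2: res = 121+12 = 133
n=6,i=3: res = 133+18 = 151
n=6,i=4: res = 151+24 = 175
n=6,i=5: res = 175+30 = 205
n=6,i=6: res = 205+36 = 241
n=7,i=2: res = 241+14 = 255
n=7,i=3: res = 255+21 = 276
n=7,i=4: res = 276+28 = 304
n=7,i=5: res = 304+35 = 339
n=7,i=6: res = 339+42 = 381
n=7,i=7: res = 381+49 = 430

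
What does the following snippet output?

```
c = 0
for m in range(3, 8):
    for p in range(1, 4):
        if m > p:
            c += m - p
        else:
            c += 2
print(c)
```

m=3,p=1: 3>1, c = 0+2 = 2
m=3,p=2: 3>2, c = 2+1 = 3
m=3,p=3: not 3>3, c = 3+2 = 5
m=4,p=1: 4>1, c = 5+3 = 8
m=4,p=2: 4>2, c = 8+2 = 10
m=4,p=3: 4>3, c = 10+1 = 11
m=5,p=1: 5>1, c = 11+4 = 15
m=5,p=2: 5>2, c = 15+3 = 18
m=5,p=3: 5>3, c = 18+2 = 20
m=6,p=1: 6>1, c = 20+5 = 25
m=6,p=2: 6>2, c = 25+4 = 29
m=6,p=3: 6>3, c = 29+3 = 32
m=7,p=1: 7>1, c = 32+6 = 38
m=7,p=2: 7>2, c = 38+5 = 43
m=7,p=3: 7>3, c = 43+4 = 47

47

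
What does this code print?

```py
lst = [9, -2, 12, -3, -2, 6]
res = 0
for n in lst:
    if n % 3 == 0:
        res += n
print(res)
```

24

n=9: %3==0, res = 0+9 = 9
n=-2: not %3==0
n=12: %3==0, res = 9+12 = 21
n=-3: %3==0, res = 21+(-3) = 18
n=-2: not %3==0
n=6: %3==0, res = 18+6 = 24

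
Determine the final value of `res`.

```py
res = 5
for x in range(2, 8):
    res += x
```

x=2: res = 5+2 = 7
x=3: res = 7+3 = 10
x=4: res = 10+4 = 14
x=5: res = 14+5 = 19
x=6: res = 19+6 = 25
x=7: res = 25+7 = 32

32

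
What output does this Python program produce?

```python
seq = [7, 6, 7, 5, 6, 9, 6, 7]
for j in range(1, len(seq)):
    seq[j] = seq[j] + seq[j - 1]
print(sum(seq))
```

j=1: seq[1] = 6+7 = 13 → [7, 13, 7, 5, 6, 9, 6, 7]
j=2: seq[2] = 7+13 = 20 → [7, 13, 20, 5, 6, 9, 6, 7]
j=3: seq[3] = 5+20 = 25 → [7, 13, 20, 25, 6, 9, 6, 7]
j=4: seq[4] = 6+25 = 31 → [7, 13, 20, 25, 31, 9, 6, 7]
j=5: seq[5] = 9+31 = 40 → [7, 13, 20, 25, 31, 40, 6, 7]
j=6: seq[6] = 6+40 = 46 → [7, 13, 20, 25, 31, 40, 46, 7]
j=7: seq[7] = 7+46 = 53 → [7, 13, 20, 25, 31, 40, 46, 53]
sum = 235

235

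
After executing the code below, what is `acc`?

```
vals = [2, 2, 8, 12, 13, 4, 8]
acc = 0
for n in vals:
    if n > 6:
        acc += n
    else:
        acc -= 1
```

38

n=2: not >6, acc = 0-1 = -1
n=2: not >6, acc = (-1)-1 = -2
n=8: >6, acc = (-2)+8 = 6
n=12: >6, acc = 6+12 = 18
n=13: >6, acc = 18+13 = 31
n=4: not >6, acc = 31-1 = 30
n=8: >6, acc = 30+8 = 38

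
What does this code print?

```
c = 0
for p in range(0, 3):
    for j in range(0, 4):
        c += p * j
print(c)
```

p=0,j=0: c = 0+0 = 0
p=0,j=1: c = 0+0 = 0
p=0,j=2: c = 0+0 = 0
p=0,j=3: c = 0+0 = 0
p=1,j=0: c = 0+0 = 0
p=1,j=1: c = 0+1 = 1
p=1,j=2: c = 1+2 = 3
p=1,j=3: c = 3+3 = 6
p=2,j=0: c = 6+0 = 6
p=2,j=1: c = 6+2 = 8
p=2,j=2: c = 8+4 = 12
p=2,j=3: c = 12+6 = 18

18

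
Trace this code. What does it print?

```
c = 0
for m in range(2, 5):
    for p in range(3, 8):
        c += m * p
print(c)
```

m=2,p=3: c = 0+6 = 6
m=2,p=4: c = 6+8 = 14
m=2,p=5: c = 14+10 = 24
m=2,p=6: c = 24+12 = 36
m=2,p=7: c = 36+14 = 50
m=3,p=3: c = 50+9 = 59
m=3,p=4: c = 59+12 = 71
m=3,p=5: c = 71+15 = 86
m=3,p=6: c = 86+18 = 104
m=3,p=7: c = 104+21 = 125
m=4,p=3: c = 125+12 = 137
m=4,p=4: c = 137+16 = 153
m=4,p=5: c = 153+20 = 173
m=4,p=6: c = 173+24 = 197
m=4,p=7: c = 197+28 = 225

225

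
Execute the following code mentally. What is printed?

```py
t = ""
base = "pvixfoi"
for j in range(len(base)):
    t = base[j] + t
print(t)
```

j=0: prepend 'p' → 'p'
j=1: prepend 'v' → 'vp'
j=2: prepend 'i' → 'ivp'
j=3: prepend 'x' → 'xivp'
j=4: prepend 'f' → 'fxivp'
j=5: prepend 'o' → 'ofxivp'
j=6: prepend 'i' → 'iofxivp'

iofxivp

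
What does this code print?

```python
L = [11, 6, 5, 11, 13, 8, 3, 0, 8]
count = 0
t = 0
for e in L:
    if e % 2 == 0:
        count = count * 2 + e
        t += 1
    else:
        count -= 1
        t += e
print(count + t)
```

e=11: not even, count = 0-1 = -1; t=11
e=6: even, count = (-1)*2+6 = 4; t=12
e=5: not even, count = 4-1 = 3; t=17
e=11: not even, count = 3-1 = 2; t=28
e=13: not even, count = 2-1 = 1; t=41
e=8: even, count = 1*2+8 = 10; t=42
e=3: not even, count = 10-1 = 9; t=45
e=0: even, count = 9*2+0 = 18; t=46
e=8: even, count = 18*2+8 = 44; t=47
count+t = 44+47 = 91

91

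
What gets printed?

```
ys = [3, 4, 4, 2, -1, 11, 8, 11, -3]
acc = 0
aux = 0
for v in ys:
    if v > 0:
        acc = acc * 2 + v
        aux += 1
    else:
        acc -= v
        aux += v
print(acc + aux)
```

485

v=3: >0, acc = 0*2+3 = 3; aux=1
v=4: >0, acc = 3*2+4 = 10; aux=2
v=4: >0, acc = 10*2+4 = 24; aux=3
v=2: >0, acc = 24*2+2 = 50; aux=4
v=-1: not >0, acc = 50-(-1) = 51; aux=3
v=11: >0, acc = 51*2+11 = 113; aux=4
v=8: >0, acc = 113*2+8 = 234; aux=5
v=11: >0, acc = 234*2+11 = 479; aux=6
v=-3: not >0, acc = 479-(-3) = 482; aux=3
acc+aux = 482+3 = 485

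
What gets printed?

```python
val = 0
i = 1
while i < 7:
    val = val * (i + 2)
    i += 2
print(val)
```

i=1: val = 0*3 = 0
i=3: val = 0*5 = 0
i=5: val = 0*7 = 0

0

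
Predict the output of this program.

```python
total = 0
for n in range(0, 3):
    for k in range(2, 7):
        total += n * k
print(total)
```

n=0,k=2: total = 0+0 = 0
n=0,k=3: total = 0+0 = 0
n=0,k=4: total = 0+0 = 0
n=0,k=5: total = 0+0 = 0
n=0,k=6: total = 0+0 = 0
n=1,k=2: total = 0+2 = 2
n=1,k=3: total = 2+3 = 5
n=1,k=4: total = 5+4 = 9
n=1,k=5: total = 9+5 = 14
n=1,k=6: total = 14+6 = 20
n=2,k=2: total = 20+4 = 24
n=2,k=3: total = 24+6 = 30
n=2,k=4: total = 30+8 = 38
n=2,k=5: total = 38+10 = 48
n=2,k=6: total = 48+12 = 60

60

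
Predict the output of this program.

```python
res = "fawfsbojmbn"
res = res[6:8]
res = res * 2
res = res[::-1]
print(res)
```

jojo

slice [6:8] → 'oj'
repeat ×2 → 'ojoj'
reverse → 'jojo'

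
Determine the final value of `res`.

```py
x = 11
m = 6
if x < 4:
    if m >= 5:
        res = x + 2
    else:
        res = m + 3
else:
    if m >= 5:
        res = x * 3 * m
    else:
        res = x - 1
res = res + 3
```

201

x=11, m=6
x < 4 is False; m >= 5 is True
→ res = x * 3 * m = 198
res = 198+3 = 201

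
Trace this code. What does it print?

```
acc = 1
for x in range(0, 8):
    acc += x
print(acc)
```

29

x=0: acc = 1+0 = 1
x=1: acc = 1+1 = 2
x=2: acc = 2+2 = 4
x=3: acc = 4+3 = 7
x=4: acc = 7+4 = 11
x=5: acc = 11+5 = 16
x=6: acc = 16+6 = 22
x=7: acc = 22+7 = 29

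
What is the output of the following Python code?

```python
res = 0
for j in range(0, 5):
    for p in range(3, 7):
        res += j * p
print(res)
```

j=0,p=3: res = 0+0 = 0
j=0,p=4: res = 0+0 = 0
j=0,p=5: res = 0+0 = 0
j=0,p=6: res = 0+0 = 0
j=1,p=3: res = 0+3 = 3
j=1,p=4: res = 3+4 = 7
j=1,p=5: res = 7+5 = 12
j=1,p=6: res = 12+6 = 18
j=2,p=3: res = 18+6 = 24
j=2,p=4: res = 24+8 = 32
j=2,p=5: res = 32+10 = 42
j=2,p=6: res = 42+12 = 54
j=3,p=3: res = 54+9 = 63
j=3,p=4: res = 63+12 = 75
j=3,p=5: res = 75+15 = 90
j=3,p=6: res = 90+18 = 108
j=4,p=3: res = 108+12 = 120
j=4,p=4: res = 120+16 = 136
j=4,p=5: res = 136+20 = 156
j=4,p=6: res = 156+24 = 180

180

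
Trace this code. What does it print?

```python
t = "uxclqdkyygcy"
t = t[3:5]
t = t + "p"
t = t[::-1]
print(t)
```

pql

slice [3:5] → 'lq'
+ 'p' → 'lqp'
reverse → 'pql'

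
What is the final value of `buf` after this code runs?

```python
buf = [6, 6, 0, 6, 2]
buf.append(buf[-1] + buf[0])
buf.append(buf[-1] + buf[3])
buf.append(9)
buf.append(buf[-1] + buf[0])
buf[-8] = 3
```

[6, 3, 0, 6, 2, 8, 14, 9, 15]

append buf[-1]+buf[0] = 2+6 = 8 → [6, 6, 0, 6, 2, 8]
append buf[-1]+buf[3] = 8+6 = 14 → [6, 6, 0, 6, 2, 8, 14]
append 9 → [6, 6, 0, 6, 2, 8, 14, 9]
append buf[-1]+buf[0] = 9+6 = 15 → [6, 6, 0, 6, 2, 8, 14, 9, 15]
buf[-8] = 3 → [6, 3, 0, 6, 2, 8, 14, 9, 15]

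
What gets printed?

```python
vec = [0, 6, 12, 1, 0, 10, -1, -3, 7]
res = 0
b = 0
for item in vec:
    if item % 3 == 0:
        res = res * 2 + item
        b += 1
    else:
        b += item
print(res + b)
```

item=0: %3==0, res = 0*2+0 = 0; b=1
item=6: %3==0, res = 0*2+6 = 6; b=2
item=12: %3==0, res = 6*2+12 = 24; b=3
item=1: not %3==0; b=4
item=0: %3==0, res = 24*2+0 = 48; b=5
item=10: not %3==0; b=15
item=-1: not %3==0; b=14
item=-3: %3==0, res = 48*2+(-3) = 93; b=15
item=7: not %3==0; b=22
res+b = 93+22 = 115

115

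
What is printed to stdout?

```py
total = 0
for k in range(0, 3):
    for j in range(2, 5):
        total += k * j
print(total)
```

27

k=0,j=2: total = 0+0 = 0
k=0,j=3: total = 0+0 = 0
k=0,j=4: total = 0+0 = 0
k=1,j=2: total = 0+2 = 2
k=1,j=3: total = 2+3 = 5
k=1,j=4: total = 5+4 = 9
k=2,j=2: total = 9+4 = 13
k=2,j=3: total = 13+6 = 19
k=2,j=4: total = 19+8 = 27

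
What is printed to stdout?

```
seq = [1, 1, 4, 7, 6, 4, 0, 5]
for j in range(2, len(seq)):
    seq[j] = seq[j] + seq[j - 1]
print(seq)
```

[1, 1, 5, 12, 18, 22, 22, 27]

j=2: seq[2] = 4+1 = 5 → [1, 1, 5, 7, 6, 4, 0, 5]
j=3: seq[3] = 7+5 = 12 → [1, 1, 5, 12, 6, 4, 0, 5]
j=4: seq[4] = 6+12 = 18 → [1, 1, 5, 12, 18, 4, 0, 5]
j=5: seq[5] = 4+18 = 22 → [1, 1, 5, 12, 18, 22, 0, 5]
j=6: seq[6] = 0+22 = 22 → [1, 1, 5, 12, 18, 22, 22, 5]
j=7: seq[7] = 5+22 = 27 → [1, 1, 5, 12, 18, 22, 22, 27]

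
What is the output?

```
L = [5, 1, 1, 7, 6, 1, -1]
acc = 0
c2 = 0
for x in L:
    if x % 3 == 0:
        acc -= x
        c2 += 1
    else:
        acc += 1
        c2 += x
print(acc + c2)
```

15

x=5: not %3==0, acc = 0+1 = 1; c2=5
x=1: not %3==0, acc = 1+1 = 2; c2=6
x=1: not %3==0, acc = 2+1 = 3; c2=7
x=7: not %3==0, acc = 3+1 = 4; c2=14
x=6: %3==0, acc = 4-6 = -2; c2=15
x=1: not %3==0, acc = (-2)+1 = -1; c2=16
x=-1: not %3==0, acc = (-1)+1 = 0; c2=15
acc+c2 = 0+15 = 15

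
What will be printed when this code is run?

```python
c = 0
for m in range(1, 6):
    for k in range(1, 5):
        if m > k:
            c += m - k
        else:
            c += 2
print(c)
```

m=1,k=1: not 1>1, c = 0+2 = 2
m=1,k=2: not 1>2, c = 2+2 = 4
m=1,k=3: not 1>3, c = 4+2 = 6
m=1,k=4: not 1>4, c = 6+2 = 8
m=2,k=1: 2>1, c = 8+1 = 9
m=2,k=2: not 2>2, c = 9+2 = 11
m=2,k=3: not 2>3, c = 11+2 = 13
m=2,k=4: not 2>4, c = 13+2 = 15
m=3,k=1: 3>1, c = 15+2 = 17
m=3,k=2: 3>2, c = 17+1 = 18
m=3,k=3: not 3>3, c = 18+2 = 20
m=3,k=4: not 3>4, c = 20+2 = 22
m=4,k=1: 4>1, c = 22+3 = 25
m=4,k=2: 4>2, c = 25+2 = 27
m=4,k=3: 4>3, c = 27+1 = 28
m=4,k=4: not 4>4, c = 28+2 = 30
m=5,k=1: 5>1, c = 30+4 = 34
m=5,k=2: 5>2, c = 34+3 = 37
m=5,k=3: 5>3, c = 37+2 = 39
m=5,k=4: 5>4, c = 39+1 = 40

40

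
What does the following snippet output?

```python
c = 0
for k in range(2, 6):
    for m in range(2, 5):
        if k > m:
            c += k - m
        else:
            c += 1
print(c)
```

k=2,m=2: not 2>2, c = 0+1 = 1
k=2,m=3: not 2>3, c = 1+1 = 2
k=2,m=4: not 2>4, c = 2+1 = 3
k=3,m=2: 3>2, c = 3+1 = 4
k=3,m=3: not 3>3, c = 4+1 = 5
k=3,m=4: not 3>4, c = 5+1 = 6
k=4,m=2: 4>2, c = 6+2 = 8
k=4,m=3: 4>3, c = 8+1 = 9
k=4,m=4: not 4>4, c = 9+1 = 10
k=5,m=2: 5>2, c = 10+3 = 13
k=5,m=3: 5>3, c = 13+2 = 15
k=5,m=4: 5>4, c = 15+1 = 16

16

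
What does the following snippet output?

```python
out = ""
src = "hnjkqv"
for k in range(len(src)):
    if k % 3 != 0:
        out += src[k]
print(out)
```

njqv

k=0: skip
k=1: add 'n' → 'n'
k=2: add 'j' → 'nj'
k=3: skip
k=4: add 'q' → 'njq'
k=5: add 'v' → 'njqv'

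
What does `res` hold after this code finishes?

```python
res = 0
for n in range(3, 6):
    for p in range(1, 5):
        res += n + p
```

78

n=3,p=1: res = 0+4 = 4
n=3,p=2: res = 4+5 = 9
n=3,p=3: res = 9+6 = 15
n=3,p=4: res = 15+7 = 22
n=4,p=1: res = 22+5 = 27
n=4,p=2: res = 27+6 = 33
n=4,p=3: res = 33+7 = 40
n=4,p=4: res = 40+8 = 48
n=5,p=1: res = 48+6 = 54
n=5,p=2: res = 54+7 = 61
n=5,p=3: res = 61+8 = 69
n=5,p=4: res = 69+9 = 78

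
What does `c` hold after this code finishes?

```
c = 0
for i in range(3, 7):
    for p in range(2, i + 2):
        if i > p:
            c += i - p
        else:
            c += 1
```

28

i=3,p=2: 3>2, c = 0+1 = 1
i=3,p=3: not 3>3, c = 1+1 = 2
i=3,p=4: not 3>4, c = 2+1 = 3
i=4,p=2: 4>2, c = 3+2 = 5
i=4,p=3: 4>3, c = 5+1 = 6
i=4,p=4: not 4>4, c = 6+1 = 7
i=4,p=5: not 4>5, c = 7+1 = 8
i=5,p=2: 5>2, c = 8+3 = 11
i=5,p=3: 5>3, c = 11+2 = 13
i=5,p=4: 5>4, c = 13+1 = 14
i=5,p=5: not 5>5, c = 14+1 = 15
i=5,p=6: not 5>6, c = 15+1 = 16
i=6,p=2: 6>2, c = 16+4 = 20
i=6,p=3: 6>3, c = 20+3 = 23
i=6,p=4: 6>4, c = 23+2 = 25
i=6,p=5: 6>5, c = 25+1 = 26
i=6,p=6: not 6>6, c = 26+1 = 27
i=6,p=7: not 6>7, c = 27+1 = 28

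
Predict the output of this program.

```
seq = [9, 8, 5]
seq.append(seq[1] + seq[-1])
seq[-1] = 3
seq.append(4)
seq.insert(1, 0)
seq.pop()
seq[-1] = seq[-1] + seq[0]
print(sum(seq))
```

append seq[1]+seq[-1] = 8+5 = 13 → [9, 8, 5, 13]
seq[-1] = 3 → [9, 8, 5, 3]
append 4 → [9, 8, 5, 3, 4]
insert 0 at 1 → [9, 0, 8, 5, 3, 4]
pop() removes 4 → [9, 0, 8, 5, 3]
seq[-1] = seq[-1]+seq[0] = 3+9 = 12 → [9, 0, 8, 5, 12]
sum = 34

34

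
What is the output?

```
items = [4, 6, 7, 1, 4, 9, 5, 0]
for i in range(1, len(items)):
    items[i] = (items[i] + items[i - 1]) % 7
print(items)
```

i=1: items[1] = (6+4)%7 = 3 → [4, 3, 7, 1, 4, 9, 5, 0]
i=2: items[2] = (7+3)%7 = 3 → [4, 3, 3, 1, 4, 9, 5, 0]
i=3: items[3] = (1+3)%7 = 4 → [4, 3, 3, 4, 4, 9, 5, 0]
i=4: items[4] = (4+4)%7 = 1 → [4, 3, 3, 4, 1, 9, 5, 0]
i=5: items[5] = (9+1)%7 = 3 → [4, 3, 3, 4, 1, 3, 5, 0]
i=6: items[6] = (5+3)%7 = 1 → [4, 3, 3, 4, 1, 3, 1, 0]
i=7: items[7] = (0+1)%7 = 1 → [4, 3, 3, 4, 1, 3, 1, 1]

[4, 3, 3, 4, 1, 3, 1, 1]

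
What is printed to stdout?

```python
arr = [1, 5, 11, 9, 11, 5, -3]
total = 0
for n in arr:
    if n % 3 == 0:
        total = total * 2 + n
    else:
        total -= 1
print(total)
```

n=1: not %3==0, total = 0-1 = -1
n=5: not %3==0, total = (-1)-1 = -2
n=11: not %3==0, total = (-2)-1 = -3
n=9: %3==0, total = (-3)*2+9 = 3
n=11: not %3==0, total = 3-1 = 2
n=5: not %3==0, total = 2-1 = 1
n=-3: %3==0, total = 1*2+(-3) = -1

-1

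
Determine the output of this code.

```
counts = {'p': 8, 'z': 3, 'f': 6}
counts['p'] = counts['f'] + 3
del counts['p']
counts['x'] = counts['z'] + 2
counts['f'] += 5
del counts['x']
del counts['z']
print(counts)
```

counts['p'] = counts['f']+3 = 9 → {'p': 9, 'z': 3, 'f': 6}
del 'p' → {'z': 3, 'f': 6}
counts['x'] = counts['z']+2 = 5 → {'z': 3, 'f': 6, 'x': 5}
counts['f'] = 6+5 = 11 → {'z': 3, 'f': 11, 'x': 5}
del 'x' → {'z': 3, 'f': 11}
del 'z' → {'f': 11}

{'f': 11}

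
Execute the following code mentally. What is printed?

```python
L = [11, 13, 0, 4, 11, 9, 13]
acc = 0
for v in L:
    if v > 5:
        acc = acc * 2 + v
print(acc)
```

355

v=11: >5, acc = 0*2+11 = 11
v=13: >5, acc = 11*2+13 = 35
v=0: not >5
v=4: not >5
v=11: >5, acc = 35*2+11 = 81
v=9: >5, acc = 81*2+9 = 171
v=13: >5, acc = 171*2+13 = 355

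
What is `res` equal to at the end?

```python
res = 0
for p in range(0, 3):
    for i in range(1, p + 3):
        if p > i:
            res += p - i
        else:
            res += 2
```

p=0,i=1: not 0>1, res = 0+2 = 2
p=0,i=2: not 0>2, res = 2+2 = 4
p=1,i=1: not 1>1, res = 4+2 = 6
p=1,i=2: not 1>2, res = 6+2 = 8
p=1,i=3: not 1>3, res = 8+2 = 10
p=2,i=1: 2>1, res = 10+1 = 11
p=2,i=2: not 2>2, res = 11+2 = 13
p=2,i=3: not 2>3, res = 13+2 = 15
p=2,i=4: not 2>4, res = 15+2 = 17

17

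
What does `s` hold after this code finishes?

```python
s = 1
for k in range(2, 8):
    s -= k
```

-26

k=2: s = 1-2 = -1
k=3: s = (-1)-3 = -4
k=4: s = (-4)-4 = -8
k=5: s = (-8)-5 = -13
k=6: s = (-13)-6 = -19
k=7: s = (-19)-7 = -26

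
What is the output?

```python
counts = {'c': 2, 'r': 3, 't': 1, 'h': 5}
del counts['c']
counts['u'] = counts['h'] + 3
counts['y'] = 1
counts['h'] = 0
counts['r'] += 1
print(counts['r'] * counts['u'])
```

32

del 'c' → {'r': 3, 't': 1, 'h': 5}
counts['u'] = counts['h']+3 = 8 → {'r': 3, 't': 1, 'h': 5, 'u': 8}
counts['y'] = 1 → {'r': 3, 't': 1, 'h': 5, 'u': 8, 'y': 1}
counts['h'] = 0 → {'r': 3, 't': 1, 'h': 0, 'u': 8, 'y': 1}
counts['r'] = 3+1 = 4 → {'r': 4, 't': 1, 'h': 0, 'u': 8, 'y': 1}
counts['r']*counts['u'] = 4*8 = 32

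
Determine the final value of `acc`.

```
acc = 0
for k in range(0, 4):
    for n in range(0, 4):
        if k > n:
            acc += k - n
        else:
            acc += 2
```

k=0,n=0: not 0>0, acc = 0+2 = 2
k=0,n=1: not 0>1, acc = 2+2 = 4
k=0,n=2: not 0>2, acc = 4+2 = 6
k=0,n=3: not 0>3, acc = 6+2 = 8
k=1,n=0: 1>0, acc = 8+1 = 9
k=1,n=1: not 1>1, acc = 9+2 = 11
k=1,n=2: not 1>2, acc = 11+2 = 13
k=1,n=3: not 1>3, acc = 13+2 = 15
k=2,n=0: 2>0, acc = 15+2 = 17
k=2,n=1: 2>1, acc = 17+1 = 18
k=2,n=2: not 2>2, acc = 18+2 = 20
k=2,n=3: not 2>3, acc = 20+2 = 22
k=3,n=0: 3>0, acc = 22+3 = 25
k=3,n=1: 3>1, acc = 25+2 = 27
k=3,n=2: 3>2, acc = 27+1 = 28
k=3,n=3: not 3>3, acc = 28+2 = 30

30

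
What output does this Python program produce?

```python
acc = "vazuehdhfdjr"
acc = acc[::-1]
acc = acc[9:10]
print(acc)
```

reverse → 'rjdfhdheuzav'
slice [9:10] → 'z'

z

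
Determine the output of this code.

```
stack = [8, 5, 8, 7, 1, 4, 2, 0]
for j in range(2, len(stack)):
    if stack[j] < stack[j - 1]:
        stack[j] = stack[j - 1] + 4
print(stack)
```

j=2: 8>=5, unchanged → [8, 5, 8, 7, 1, 4, 2, 0]
j=3: 7<8, stack[3] = 8+4 = 12 → [8, 5, 8, 12, 1, 4, 2, 0]
j=4: 1<12, stack[4] = 12+4 = 16 → [8, 5, 8, 12, 16, 4, 2, 0]
j=5: 4<16, stack[5] = 16+4 = 20 → [8, 5, 8, 12, 16, 20, 2, 0]
j=6: 2<20, stack[6] = 20+4 = 24 → [8, 5, 8, 12, 16, 20, 24, 0]
j=7: 0<24, stack[7] = 24+4 = 28 → [8, 5, 8, 12, 16, 20, 24, 28]

[8, 5, 8, 12, 16, 20, 24, 28]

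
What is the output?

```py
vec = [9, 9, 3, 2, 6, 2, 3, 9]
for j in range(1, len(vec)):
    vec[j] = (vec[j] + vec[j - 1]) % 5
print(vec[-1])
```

3

j=1: vec[1] = (9+9)%5 = 3 → [9, 3, 3, 2, 6, 2, 3, 9]
j=2: vec[2] = (3+3)%5 = 1 → [9, 3, 1, 2, 6, 2, 3, 9]
j=3: vec[3] = (2+1)%5 = 3 → [9, 3, 1, 3, 6, 2, 3, 9]
j=4: vec[4] = (6+3)%5 = 4 → [9, 3, 1, 3, 4, 2, 3, 9]
j=5: vec[5] = (2+4)%5 = 1 → [9, 3, 1, 3, 4, 1, 3, 9]
j=6: vec[6] = (3+1)%5 = 4 → [9, 3, 1, 3, 4, 1, 4, 9]
j=7: vec[7] = (9+4)%5 = 3 → [9, 3, 1, 3, 4, 1, 4, 3]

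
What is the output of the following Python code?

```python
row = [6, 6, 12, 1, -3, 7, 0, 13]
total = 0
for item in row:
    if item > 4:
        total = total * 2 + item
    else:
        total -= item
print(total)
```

item=6: >4, total = 0*2+6 = 6
item=6: >4, total = 6*2+6 = 18
item=12: >4, total = 18*2+12 = 48
item=1: not >4, total = 48-1 = 47
item=-3: not >4, total = 47-(-3) = 50
item=7: >4, total = 50*2+7 = 107
item=0: not >4, total = 107-0 = 107
item=13: >4, total = 107*2+13 = 227

227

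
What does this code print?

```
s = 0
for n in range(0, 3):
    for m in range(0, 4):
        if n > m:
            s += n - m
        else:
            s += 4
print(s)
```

n=0,m=0: not 0>0, s = 0+4 = 4
n=0,m=1: not 0>1, s = 4+4 = 8
n=0,m=2: not 0>2, s = 8+4 = 12
n=0,m=3: not 0>3, s = 12+4 = 16
n=1,m=0: 1>0, s = 16+1 = 17
n=1,m=1: not 1>1, s = 17+4 = 21
n=1,m=2: not 1>2, s = 21+4 = 25
n=1,m=3: not 1>3, s = 25+4 = 29
n=2,m=0: 2>0, s = 29+2 = 31
n=2,m=1: 2>1, s = 31+1 = 32
n=2,m=2: not 2>2, s = 32+4 = 36
n=2,m=3: not 2>3, s = 36+4 = 40

40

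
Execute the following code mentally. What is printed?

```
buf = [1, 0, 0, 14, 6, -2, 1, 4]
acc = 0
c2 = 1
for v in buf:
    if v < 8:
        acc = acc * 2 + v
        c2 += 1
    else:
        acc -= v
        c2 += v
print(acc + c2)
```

v=1: <8, acc = 0*2+1 = 1; c2=2
v=0: <8, acc = 1*2+0 = 2; c2=3
v=0: <8, acc = 2*2+0 = 4; c2=4
v=14: not <8, acc = 4-14 = -10; c2=18
v=6: <8, acc = (-10)*2+6 = -14; c2=19
v=-2: <8, acc = (-14)*2+(-2) = -30; c2=20
v=1: <8, acc = (-30)*2+1 = -59; c2=21
v=4: <8, acc = (-59)*2+4 = -114; c2=22
acc+c2 = (-114)+22 = -92

-92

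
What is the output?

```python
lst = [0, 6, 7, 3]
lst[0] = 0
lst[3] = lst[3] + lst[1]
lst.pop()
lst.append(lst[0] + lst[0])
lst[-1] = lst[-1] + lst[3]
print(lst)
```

lst[0] = 0 → [0, 6, 7, 3]
lst[3] = lst[3]+lst[1] = 3+6 = 9 → [0, 6, 7, 9]
pop() removes 9 → [0, 6, 7]
append lst[0]+lst[0] = 0+0 = 0 → [0, 6, 7, 0]
lst[-1] = lst[-1]+lst[3] = 0+0 = 0 → [0, 6, 7, 0]

[0, 6, 7, 0]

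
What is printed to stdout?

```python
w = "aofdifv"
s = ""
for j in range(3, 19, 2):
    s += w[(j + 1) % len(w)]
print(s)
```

ivodfafi

j=3: add w[4]='i' → 'i'
j=5: add w[6]='v' → 'iv'
j=7: add w[1]='o' → 'ivo'
j=9: add w[3]='d' → 'ivod'
j=11: add w[5]='f' → 'ivodf'
j=13: add w[0]='a' → 'ivodfa'
j=15: add w[2]='f' → 'ivodfaf'
j=17: add w[4]='i' → 'ivodfafi'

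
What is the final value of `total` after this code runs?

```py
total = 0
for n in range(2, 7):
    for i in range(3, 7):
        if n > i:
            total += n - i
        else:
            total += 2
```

n=2,i=3: not 2>3, total = 0+2 = 2
n=2,i=4: not 2>4, total = 2+2 = 4
n=2,i=5: not 2>5, total = 4+2 = 6
n=2,i=6: not 2>6, total = 6+2 = 8
n=3,i=3: not 3>3, total = 8+2 = 10
n=3,i=4: not 3>4, total = 10+2 = 12
n=3,i=5: not 3>5, total = 12+2 = 14
n=3,i=6: not 3>6, total = 14+2 = 16
n=4,i=3: 4>3, total = 16+1 = 17
n=4,i=4: not 4>4, total = 17+2 = 19
n=4,i=5: not 4>5, total = 19+2 = 21
n=4,i=6: not 4>6, total = 21+2 = 23
n=5,i=3: 5>3, total = 23+2 = 25
n=5,i=4: 5>4, total = 25+1 = 26
n=5,i=5: not 5>5, total = 26+2 = 28
n=5,i=6: not 5>6, total = 28+2 = 30
n=6,i=3: 6>3, total = 30+3 = 33
n=6,i=4: 6>4, total = 33+2 = 35
n=6,i=5: 6>5, total = 35+1 = 36
n=6,i=6: not 6>6, total = 36+2 = 38

38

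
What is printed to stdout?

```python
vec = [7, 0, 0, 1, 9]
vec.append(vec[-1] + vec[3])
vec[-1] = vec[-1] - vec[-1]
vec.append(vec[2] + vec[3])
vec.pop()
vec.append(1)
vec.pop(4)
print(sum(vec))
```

append vec[-1]+vec[3] = 9+1 = 10 → [7, 0, 0, 1, 9, 10]
vec[-1] = vec[-1]-vec[-1] = 10-10 = 0 → [7, 0, 0, 1, 9, 0]
append vec[2]+vec[3] = 0+1 = 1 → [7, 0, 0, 1, 9, 0, 1]
pop() removes 1 → [7, 0, 0, 1, 9, 0]
append 1 → [7, 0, 0, 1, 9, 0, 1]
pop(4) removes 9 → [7, 0, 0, 1, 0, 1]
sum = 9

9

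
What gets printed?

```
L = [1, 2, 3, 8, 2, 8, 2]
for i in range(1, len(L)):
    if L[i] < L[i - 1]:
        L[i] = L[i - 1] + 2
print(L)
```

[1, 2, 3, 8, 10, 12, 14]

i=1: 2>=1, unchanged → [1, 2, 3, 8, 2, 8, 2]
i=2: 3>=2, unchanged → [1, 2, 3, 8, 2, 8, 2]
i=3: 8>=3, unchanged → [1, 2, 3, 8, 2, 8, 2]
i=4: 2<8, L[4] = 8+2 = 10 → [1, 2, 3, 8, 10, 8, 2]
i=5: 8<10, L[5] = 10+2 = 12 → [1, 2, 3, 8, 10, 12, 2]
i=6: 2<12, L[6] = 12+2 = 14 → [1, 2, 3, 8, 10, 12, 14]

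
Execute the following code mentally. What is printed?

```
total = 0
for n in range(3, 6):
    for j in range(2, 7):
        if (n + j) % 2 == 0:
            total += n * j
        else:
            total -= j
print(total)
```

80

n=3,j=2: odd sum, total = 0-2 = -2
n=3,j=3: even sum, total = (-2)+9 = 7
n=3,j=4: odd sum, total = 7-4 = 3
n=3,j=5: even sum, total = 3+15 = 18
n=3,j=6: odd sum, total = 18-6 = 12
n=4,j=2: even sum, total = 12+8 = 20
n=4,j=3: odd sum, total = 20-3 = 17
n=4,j=4: even sum, total = 17+16 = 33
n=4,j=5: odd sum, total = 33-5 = 28
n=4,j=6: even sum, total = 28+24 = 52
n=5,j=2: odd sum, total = 52-2 = 50
n=5,j=3: even sum, total = 50+15 = 65
n=5,j=4: odd sum, total = 65-4 = 61
n=5,j=5: even sum, total = 61+25 = 86
n=5,j=6: odd sum, total = 86-6 = 80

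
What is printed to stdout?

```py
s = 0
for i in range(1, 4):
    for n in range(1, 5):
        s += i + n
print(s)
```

i=1,n=1: s = 0+2 = 2
i=1,n=2: s = 2+3 = 5
i=1,n=3: s = 5+4 = 9
i=1,n=4: s = 9+5 = 14
i=2,n=1: s = 14+3 = 17
i=2,n=2: s = 17+4 = 21
i=2,n=3: s = 21+5 = 26
i=2,n=4: s = 26+6 = 32
i=3,n=1: s = 32+4 = 36
i=3,n=2: s = 36+5 = 41
i=3,n=3: s = 41+6 = 47
i=3,n=4: s = 47+7 = 54

54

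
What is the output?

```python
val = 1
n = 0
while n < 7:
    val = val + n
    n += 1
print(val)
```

22

n=0: val = 1+0 = 1
n=1: val = 1+1 = 2
n=2: val = 2+2 = 4
n=3: val = 4+3 = 7
n=4: val = 7+4 = 11
n=5: val = 11+5 = 16
n=6: val = 16+6 = 22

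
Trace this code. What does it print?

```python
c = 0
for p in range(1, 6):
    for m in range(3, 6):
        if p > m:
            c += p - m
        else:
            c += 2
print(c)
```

28

p=1,m=3: not 1>3, c = 0+2 = 2
p=1,m=4: not 1>4, c = 2+2 = 4
p=1,m=5: not 1>5, c = 4+2 = 6
p=2,m=3: not 2>3, c = 6+2 = 8
p=2,m=4: not 2>4, c = 8+2 = 10
p=2,m=5: not 2>5, c = 10+2 = 12
p=3,m=3: not 3>3, c = 12+2 = 14
p=3,m=4: not 3>4, c = 14+2 = 16
p=3,m=5: not 3>5, c = 16+2 = 18
p=4,m=3: 4>3, c = 18+1 = 19
p=4,m=4: not 4>4, c = 19+2 = 21
p=4,m=5: not 4>5, c = 21+2 = 23
p=5,m=3: 5>3, c = 23+2 = 25
p=5,m=4: 5>4, c = 25+1 = 26
p=5,m=5: not 5>5, c = 26+2 = 28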